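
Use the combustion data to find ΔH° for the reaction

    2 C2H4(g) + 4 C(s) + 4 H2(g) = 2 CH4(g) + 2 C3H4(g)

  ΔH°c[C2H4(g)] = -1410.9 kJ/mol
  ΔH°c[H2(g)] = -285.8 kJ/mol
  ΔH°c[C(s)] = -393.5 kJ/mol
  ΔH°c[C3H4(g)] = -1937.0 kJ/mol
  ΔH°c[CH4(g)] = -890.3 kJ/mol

ΔH° = 115.6 kJ/mol

Using ΔH = Σ nΔHc°(reactants) − Σ nΔHc°(products):
= [2·(-1410.9) + 4·(-393.5) + 4·(-285.8)] − [2·(-890.3) + 2·(-1937.0)]
= 115.6 kJ/mol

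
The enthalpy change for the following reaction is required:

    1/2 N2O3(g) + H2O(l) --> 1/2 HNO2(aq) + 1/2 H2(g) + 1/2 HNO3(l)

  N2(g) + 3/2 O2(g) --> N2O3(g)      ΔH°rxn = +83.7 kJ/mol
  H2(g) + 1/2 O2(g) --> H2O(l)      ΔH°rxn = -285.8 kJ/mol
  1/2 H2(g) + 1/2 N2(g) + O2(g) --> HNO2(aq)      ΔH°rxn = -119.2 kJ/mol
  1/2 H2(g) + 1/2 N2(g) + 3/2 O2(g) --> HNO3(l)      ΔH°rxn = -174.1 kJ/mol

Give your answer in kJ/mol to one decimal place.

equation 1 reversed and × 1/2 (N2O3(g) must end up as a reactant; ×1/2 to match 1/2 N2O3(g) in the target): (-1/2)·(+83.7) = -41.85 kJ/mol
equation 2 reversed (H2O(l) must end up as a reactant): +285.8 kJ/mol
equation 3 × 1/2 (scale by 1/2 for the 1/2 HNO2(aq)): (1/2)·(-119.2) = -59.6 kJ/mol
equation 4 × 1/2 (×1/2 to match 1/2 HNO3(l) in the target): (1/2)·(-174.1) = -87.05 kJ/mol
ΔH°rxn = (-1/2)·(+83.7) + (-1)·(-285.8) + (1/2)·(-119.2) + (1/2)·(-174.1) = 97.3 kJ/mol

ΔH°rxn = 97.3 kJ/mol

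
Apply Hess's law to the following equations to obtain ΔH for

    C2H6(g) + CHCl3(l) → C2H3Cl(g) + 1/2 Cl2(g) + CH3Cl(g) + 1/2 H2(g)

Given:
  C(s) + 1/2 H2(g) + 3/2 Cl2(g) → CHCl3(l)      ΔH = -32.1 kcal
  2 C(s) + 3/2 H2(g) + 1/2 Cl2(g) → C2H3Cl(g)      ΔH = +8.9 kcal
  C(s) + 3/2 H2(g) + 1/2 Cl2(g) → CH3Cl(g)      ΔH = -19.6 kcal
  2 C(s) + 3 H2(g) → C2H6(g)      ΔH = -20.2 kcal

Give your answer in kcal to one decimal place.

equation 1 reversed (reverse to put CHCl3(l) on the reactant side): +32.1 kcal
equation 2 as written (C2H3Cl(g) already on the product side): +8.9 kcal
equation 3 as written (CH3Cl(g) already on the product side): -19.6 kcal
equation 4 reversed (reverse to put C2H6(g) on the reactant side): +20.2 kcal
ΔH = (-1)·(-32.1) + (1)·(+8.9) + (1)·(-19.6) + (-1)·(-20.2) = 41.6 kcal

ΔH = 41.6 kcal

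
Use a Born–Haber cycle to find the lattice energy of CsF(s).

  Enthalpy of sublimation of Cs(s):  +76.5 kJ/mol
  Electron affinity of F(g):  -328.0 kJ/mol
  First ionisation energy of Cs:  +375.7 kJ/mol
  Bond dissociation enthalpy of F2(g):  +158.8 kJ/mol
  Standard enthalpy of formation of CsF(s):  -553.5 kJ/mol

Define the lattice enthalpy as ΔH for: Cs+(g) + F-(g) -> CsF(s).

U = -757.1 kJ/mol

ΔHf° = 1·ΔHsub + 1·(ΣIE) + 1/2·D(F2) + 1·EA + U
-553.5 = 1·(+76.5) + 1·(+375.7) + 1/2·(+158.8) + 1·(-328.0) + U
U = -553.5 − (+203.6) = -757.1 kJ/mol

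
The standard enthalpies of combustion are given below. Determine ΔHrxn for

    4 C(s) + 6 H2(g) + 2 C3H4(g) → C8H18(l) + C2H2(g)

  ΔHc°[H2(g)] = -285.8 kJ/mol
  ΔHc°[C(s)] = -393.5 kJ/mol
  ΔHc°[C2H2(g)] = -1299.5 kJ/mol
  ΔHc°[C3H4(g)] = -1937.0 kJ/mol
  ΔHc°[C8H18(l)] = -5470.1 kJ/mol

ΔHrxn = -393.2 kJ/mol

With combustion enthalpies, reactants minus products:
= [4·(-393.5) + 6·(-285.8) + 2·(-1937.0)] − [1·(-5470.1) + 1·(-1299.5)]
= -393.2 kJ/mol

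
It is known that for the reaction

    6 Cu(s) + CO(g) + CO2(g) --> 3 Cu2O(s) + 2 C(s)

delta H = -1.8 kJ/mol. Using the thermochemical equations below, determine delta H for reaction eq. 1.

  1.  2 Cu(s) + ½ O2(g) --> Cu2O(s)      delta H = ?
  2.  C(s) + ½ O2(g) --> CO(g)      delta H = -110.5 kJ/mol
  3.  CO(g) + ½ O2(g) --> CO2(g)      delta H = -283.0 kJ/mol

delta H = -168.6 kJ/mol

eq. 1 × 3: contributes 3·x
eq. 2 reversed and × 2: (-2)·(-110.5) = +221.0 kJ/mol
eq. 3 reversed: +283.0 kJ/mol
-1.8 = (+221.0) + (+283.0) + 3·x
x = (-1.8 − (+504.0)) / (3) = -168.6 kJ/mol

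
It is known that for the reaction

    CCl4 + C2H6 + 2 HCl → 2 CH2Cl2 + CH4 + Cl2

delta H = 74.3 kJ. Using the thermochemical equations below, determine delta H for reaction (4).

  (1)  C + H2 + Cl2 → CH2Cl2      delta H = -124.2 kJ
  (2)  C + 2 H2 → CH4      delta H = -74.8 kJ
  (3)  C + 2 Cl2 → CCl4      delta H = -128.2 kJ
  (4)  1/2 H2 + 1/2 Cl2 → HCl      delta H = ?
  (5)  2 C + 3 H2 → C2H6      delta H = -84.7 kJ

(1) × 2 (scale by 2 for the 2 CH2Cl2): (2)·(-124.2) = -248.4 kJ
(2) as written (CH4 already on the product side): -74.8 kJ
(3) reversed (reverse to put CCl4 on the reactant side): +128.2 kJ
(4) reversed and × 2 (HCl must end up as a reactant; ×2 to match 2 HCl in the target): contributes −2·x
(5) reversed (C2H6 must end up as a reactant): +84.7 kJ
+74.3 = (-248.4) + (-74.8) + (+128.2) + (+84.7) − 2·x
x = (+74.3 − (-110.3)) / (-2) = -92.3 kJ

delta H = -92.3 kJ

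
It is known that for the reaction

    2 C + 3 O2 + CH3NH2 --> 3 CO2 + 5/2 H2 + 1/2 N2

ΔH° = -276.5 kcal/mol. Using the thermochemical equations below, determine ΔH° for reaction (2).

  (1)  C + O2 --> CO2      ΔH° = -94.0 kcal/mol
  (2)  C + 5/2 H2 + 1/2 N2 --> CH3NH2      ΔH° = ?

ΔH° = -5.5 kcal/mol

(1) × 3 (scale by 3 for the 3 CO2): (3)·(-94.0) = -282.0 kcal/mol
(2) reversed (CH3NH2 must end up as a reactant): contributes −x
-276.5 = (-282.0) − x
x = (-276.5 − (-282.0)) / (-1) = -5.5 kcal/mol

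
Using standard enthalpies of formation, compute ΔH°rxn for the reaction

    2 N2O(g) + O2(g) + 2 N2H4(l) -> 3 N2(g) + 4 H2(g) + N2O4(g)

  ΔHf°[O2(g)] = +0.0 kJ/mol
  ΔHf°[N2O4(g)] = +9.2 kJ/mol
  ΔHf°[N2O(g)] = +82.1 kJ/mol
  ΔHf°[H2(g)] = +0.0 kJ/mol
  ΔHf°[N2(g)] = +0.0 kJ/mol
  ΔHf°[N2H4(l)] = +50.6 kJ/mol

ΔH°rxn = -256.2 kJ/mol

Products: 3·(+0.0) + 4·(+0.0) + 1·(+9.2) = +9.2
Reactants: 2·(+82.1) + 1·(+0.0) + 2·(+50.6) = +265.4
ΔH°rxn = (+9.2) − (+265.4) = -256.2 kJ/mol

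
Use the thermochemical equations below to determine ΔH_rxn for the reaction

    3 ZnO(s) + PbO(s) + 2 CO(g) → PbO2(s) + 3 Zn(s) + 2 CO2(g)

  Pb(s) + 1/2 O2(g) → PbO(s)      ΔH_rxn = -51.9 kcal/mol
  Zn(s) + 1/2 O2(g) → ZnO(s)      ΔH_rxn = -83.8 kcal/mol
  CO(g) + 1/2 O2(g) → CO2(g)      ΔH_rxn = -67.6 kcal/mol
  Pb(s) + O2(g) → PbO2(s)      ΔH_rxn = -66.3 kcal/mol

ΔH_rxn = 101.8 kcal/mol

equation 1 reversed: +51.9 kcal/mol
equation 2 reversed and × 3: (-3)·(-83.8) = +251.4 kcal/mol
equation 3 × 2: (2)·(-67.6) = -135.2 kcal/mol
equation 4 as written: -66.3 kcal/mol
Summing the manipulated equations, ΔH_rxn = (+51.9) + (+251.4) + (-135.2) + (-66.3) = 101.8 kcal/mol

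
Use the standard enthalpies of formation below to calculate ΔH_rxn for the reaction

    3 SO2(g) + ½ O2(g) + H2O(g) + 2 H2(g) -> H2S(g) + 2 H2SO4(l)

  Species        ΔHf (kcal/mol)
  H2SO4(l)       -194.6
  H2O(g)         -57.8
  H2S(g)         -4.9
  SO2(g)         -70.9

ΔH_rxn = -123.6 kcal/mol

Products: 1·(-4.9) + 2·(-194.6) = -394.1
Reactants: 3·(-70.9) + 1/2·(+0.0) + 1·(-57.8) + 2·(+0.0) = -270.5
ΔH_rxn = (-394.1) − (-270.5) = -123.6 kcal/mol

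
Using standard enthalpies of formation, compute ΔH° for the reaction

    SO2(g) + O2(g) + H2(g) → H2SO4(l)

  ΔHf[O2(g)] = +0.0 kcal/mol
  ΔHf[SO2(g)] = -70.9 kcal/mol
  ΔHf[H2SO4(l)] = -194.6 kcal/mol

ΔH° = -123.7 kcal/mol

Products: 1·(-194.6) = -194.6
Reactants: 1·(-70.9) + 1·(+0.0) + 1·(+0.0) = -70.9
ΔH° = (-194.6) − (-70.9) = -123.7 kcal/mol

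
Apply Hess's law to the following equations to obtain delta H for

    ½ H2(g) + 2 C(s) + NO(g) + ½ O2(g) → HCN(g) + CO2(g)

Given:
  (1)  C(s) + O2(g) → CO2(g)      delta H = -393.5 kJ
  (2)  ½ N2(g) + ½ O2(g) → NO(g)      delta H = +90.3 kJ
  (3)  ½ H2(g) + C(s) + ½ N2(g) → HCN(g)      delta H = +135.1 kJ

delta H = -348.7 kJ

(1) as written: -393.5 kJ
(2) reversed: -90.3 kJ
(3) as written: +135.1 kJ
delta H = (1)·(-393.5) + (-1)·(+90.3) + (1)·(+135.1) = -348.7 kJ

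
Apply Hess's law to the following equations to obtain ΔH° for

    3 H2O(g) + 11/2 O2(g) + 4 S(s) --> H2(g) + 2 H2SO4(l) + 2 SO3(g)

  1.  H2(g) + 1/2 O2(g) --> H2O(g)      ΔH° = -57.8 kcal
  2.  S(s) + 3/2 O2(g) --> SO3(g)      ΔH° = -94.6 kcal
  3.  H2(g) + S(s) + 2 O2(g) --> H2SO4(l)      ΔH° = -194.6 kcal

ΔH° = -405.0 kcal

eq. 1 reversed and × 3 (H2O(g) must end up as a reactant; scale by 3 for the 3 H2O(g)): (-3)·(-57.8) = +173.4 kcal
eq. 2 × 2 (scale by 2 for the 2 SO3(g)): (2)·(-94.6) = -189.2 kcal
eq. 3 × 2 (scale by 2 for the 2 H2SO4(l)): (2)·(-194.6) = -389.2 kcal
ΔH° = (+173.4) + (-189.2) + (-389.2) = -405.0 kcal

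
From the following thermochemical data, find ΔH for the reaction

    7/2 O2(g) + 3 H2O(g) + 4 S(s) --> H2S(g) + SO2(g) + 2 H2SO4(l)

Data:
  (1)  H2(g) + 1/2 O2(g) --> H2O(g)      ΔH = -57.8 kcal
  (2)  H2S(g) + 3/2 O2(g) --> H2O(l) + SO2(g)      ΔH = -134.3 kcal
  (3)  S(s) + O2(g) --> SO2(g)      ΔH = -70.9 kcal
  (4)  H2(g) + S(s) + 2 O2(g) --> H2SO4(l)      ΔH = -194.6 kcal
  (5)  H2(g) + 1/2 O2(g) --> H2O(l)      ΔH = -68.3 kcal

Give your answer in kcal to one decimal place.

(1) reversed and × 3 (H2O(g) must end up as a reactant; ×3 to match 3 H2O(g) in the target): (-3)·(-57.8) = +173.4 kcal
(2) reversed (reverse to put H2S(g) on the product side): +134.3 kcal
(3) × 2: (2)·(-70.9) = -141.8 kcal
(4) × 2 (×2 to match 2 H2SO4(l) in the target): (2)·(-194.6) = -389.2 kcal
(5) as written: -68.3 kcal
Summing the manipulated equations, ΔH = (-3)·(-57.8) + (-1)·(-134.3) + (2)·(-70.9) + (2)·(-194.6) + (1)·(-68.3) = -291.6 kcal

ΔH = -291.6 kcal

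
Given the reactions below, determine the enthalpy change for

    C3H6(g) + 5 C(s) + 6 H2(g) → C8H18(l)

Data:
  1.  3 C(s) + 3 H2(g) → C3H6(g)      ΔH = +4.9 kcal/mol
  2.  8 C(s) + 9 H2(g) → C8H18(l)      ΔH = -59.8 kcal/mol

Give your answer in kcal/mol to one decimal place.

eq. 1 reversed: -4.9 kcal/mol
eq. 2 as written: -59.8 kcal/mol
ΔH = (-4.9) + (-59.8) = -64.7 kcal/mol

ΔH = -64.7 kcal/mol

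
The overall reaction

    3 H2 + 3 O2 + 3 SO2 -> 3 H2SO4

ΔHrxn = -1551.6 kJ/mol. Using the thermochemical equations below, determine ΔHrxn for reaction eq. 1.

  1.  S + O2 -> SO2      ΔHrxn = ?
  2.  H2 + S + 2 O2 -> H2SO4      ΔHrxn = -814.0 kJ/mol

ΔHrxn = -296.8 kJ/mol

eq. 1 reversed and × 3: contributes −3·x
eq. 2 × 3: (3)·(-814.0) = -2442.0 kJ/mol
-1551.6 = (-2442.0) − 3·x
x = (-1551.6 − (-2442.0)) / (-3) = -296.8 kJ/mol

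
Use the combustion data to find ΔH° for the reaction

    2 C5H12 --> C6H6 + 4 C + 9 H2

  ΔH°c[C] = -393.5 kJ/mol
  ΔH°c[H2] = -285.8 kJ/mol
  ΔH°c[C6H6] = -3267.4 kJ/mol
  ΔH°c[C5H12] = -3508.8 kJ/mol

ΔH° = 396.0 kJ/mol

Using ΔH = Σ nΔHc°(reactants) − Σ nΔHc°(products):
= [2·(-3508.8)] − [1·(-3267.4) + 4·(-393.5) + 9·(-285.8)]
= 396.0 kJ/mol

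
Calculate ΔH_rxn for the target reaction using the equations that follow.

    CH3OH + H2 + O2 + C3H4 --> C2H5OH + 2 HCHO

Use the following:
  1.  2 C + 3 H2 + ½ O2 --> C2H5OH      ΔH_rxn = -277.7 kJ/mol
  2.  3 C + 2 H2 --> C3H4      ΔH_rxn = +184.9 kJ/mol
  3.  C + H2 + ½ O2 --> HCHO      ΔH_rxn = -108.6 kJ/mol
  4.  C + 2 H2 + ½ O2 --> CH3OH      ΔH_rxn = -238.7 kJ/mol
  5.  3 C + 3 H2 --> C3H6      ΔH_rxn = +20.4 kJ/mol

ΔH_rxn = -441.1 kJ/mol

eq. 1 as written: -277.7 kJ/mol
eq. 2 reversed: -184.9 kJ/mol
eq. 3 × 2: (2)·(-108.6) = -217.2 kJ/mol
eq. 4 reversed: +238.7 kJ/mol
eq. 5: not needed.
Summing the manipulated equations, ΔH_rxn = (-277.7) + (-184.9) + (-217.2) + (+238.7) = -441.1 kJ/mol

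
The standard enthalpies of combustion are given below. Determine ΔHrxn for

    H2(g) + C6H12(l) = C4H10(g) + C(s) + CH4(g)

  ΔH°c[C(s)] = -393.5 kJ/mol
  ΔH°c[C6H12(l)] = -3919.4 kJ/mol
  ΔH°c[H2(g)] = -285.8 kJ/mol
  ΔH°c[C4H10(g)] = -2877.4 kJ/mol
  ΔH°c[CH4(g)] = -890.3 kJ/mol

With combustion enthalpies, reactants minus products:
= [1·(-285.8) + 1·(-3919.4)] − [1·(-2877.4) + 1·(-393.5) + 1·(-890.3)]
= -44.0 kJ/mol

ΔHrxn = -44.0 kJ/mol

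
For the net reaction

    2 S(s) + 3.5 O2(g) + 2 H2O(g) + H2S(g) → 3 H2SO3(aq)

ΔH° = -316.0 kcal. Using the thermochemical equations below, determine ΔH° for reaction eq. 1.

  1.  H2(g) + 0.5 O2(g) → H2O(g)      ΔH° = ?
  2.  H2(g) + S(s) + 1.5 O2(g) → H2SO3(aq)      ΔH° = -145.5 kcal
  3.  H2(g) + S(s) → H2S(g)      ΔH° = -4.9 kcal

eq. 1 reversed and × 2: contributes −2·x
eq. 2 × 3: (3)·(-145.5) = -436.5 kcal
eq. 3 reversed: +4.9 kcal
-316.0 = (-436.5) + (+4.9) − 2·x
x = (-316.0 − (-431.6)) / (-2) = -57.8 kcal

ΔH° = -57.8 kcal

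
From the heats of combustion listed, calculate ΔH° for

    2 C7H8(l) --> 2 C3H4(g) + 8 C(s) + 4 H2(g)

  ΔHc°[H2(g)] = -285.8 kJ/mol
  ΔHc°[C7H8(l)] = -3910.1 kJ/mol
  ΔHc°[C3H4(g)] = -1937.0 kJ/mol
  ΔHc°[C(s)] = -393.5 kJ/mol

ΔH° = 345.0 kJ/mol

With combustion enthalpies, reactants minus products:
= [2·(-3910.1)] − [2·(-1937.0) + 8·(-393.5) + 4·(-285.8)]
= 345.0 kJ/mol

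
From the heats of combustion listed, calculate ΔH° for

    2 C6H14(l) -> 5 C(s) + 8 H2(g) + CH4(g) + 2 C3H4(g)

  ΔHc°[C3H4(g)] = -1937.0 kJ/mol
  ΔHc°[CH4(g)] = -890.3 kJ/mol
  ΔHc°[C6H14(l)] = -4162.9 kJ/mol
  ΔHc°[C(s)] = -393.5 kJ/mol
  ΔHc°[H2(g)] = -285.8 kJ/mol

Using ΔH = Σ nΔHc°(reactants) − Σ nΔHc°(products):
= [2·(-4162.9)] − [5·(-393.5) + 8·(-285.8) + 1·(-890.3) + 2·(-1937.0)]
= 692.4 kJ/mol

ΔH° = 692.4 kJ/mol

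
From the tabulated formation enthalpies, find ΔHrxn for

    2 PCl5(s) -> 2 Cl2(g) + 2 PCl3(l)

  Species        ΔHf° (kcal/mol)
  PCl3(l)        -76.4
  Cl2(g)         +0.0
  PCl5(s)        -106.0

ΔHrxn = 59.2 kcal/mol

Products: 2·(+0.0) + 2·(-76.4) = -152.8
Reactants: 2·(-106.0) = -212.0
ΔHrxn = (-152.8) − (-212.0) = 59.2 kcal/mol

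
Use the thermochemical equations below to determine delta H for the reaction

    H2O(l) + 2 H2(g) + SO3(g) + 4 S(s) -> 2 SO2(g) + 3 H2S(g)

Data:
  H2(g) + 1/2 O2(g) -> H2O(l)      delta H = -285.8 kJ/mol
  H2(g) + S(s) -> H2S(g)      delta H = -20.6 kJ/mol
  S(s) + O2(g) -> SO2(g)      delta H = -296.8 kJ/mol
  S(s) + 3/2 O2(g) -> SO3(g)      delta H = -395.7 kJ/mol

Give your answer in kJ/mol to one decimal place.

delta H = 26.1 kJ/mol

equation 1 reversed (reverse to put H2O(l) on the reactant side): +285.8 kJ/mol
equation 2 × 3 (scale by 3 for the 3 H2S(g)): (3)·(-20.6) = -61.8 kJ/mol
equation 3 × 2 (scale by 2 for the 2 SO2(g)): (2)·(-296.8) = -593.6 kJ/mol
equation 4 reversed (reverse to put SO3(g) on the reactant side): +395.7 kJ/mol
By Hess's law, delta H = (+285.8) + (-61.8) + (-593.6) + (+395.7) = 26.1 kJ/mol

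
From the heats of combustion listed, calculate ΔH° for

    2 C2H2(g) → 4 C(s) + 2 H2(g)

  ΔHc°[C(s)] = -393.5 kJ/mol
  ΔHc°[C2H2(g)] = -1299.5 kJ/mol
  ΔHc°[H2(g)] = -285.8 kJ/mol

ΔH° = -453.4 kJ/mol

With combustion enthalpies, reactants minus products:
= [2·(-1299.5)] − [4·(-393.5) + 2·(-285.8)]
= -453.4 kJ/mol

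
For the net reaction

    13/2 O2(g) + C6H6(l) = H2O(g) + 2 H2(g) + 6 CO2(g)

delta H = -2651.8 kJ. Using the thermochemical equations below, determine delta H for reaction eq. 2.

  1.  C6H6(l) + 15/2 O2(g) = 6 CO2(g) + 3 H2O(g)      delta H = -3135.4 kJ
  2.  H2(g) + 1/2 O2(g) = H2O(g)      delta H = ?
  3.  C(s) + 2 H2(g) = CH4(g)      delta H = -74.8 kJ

delta H = -241.8 kJ

eq. 1 as written (C6H6(l) already on the reactant side): -3135.4 kJ
eq. 2 reversed and × 2: contributes −2·x
eq. 3: not needed (CH4(g) appears nowhere else).
-2651.8 = (-3135.4) − 2·x
x = (-2651.8 − (-3135.4)) / (-2) = -241.8 kJ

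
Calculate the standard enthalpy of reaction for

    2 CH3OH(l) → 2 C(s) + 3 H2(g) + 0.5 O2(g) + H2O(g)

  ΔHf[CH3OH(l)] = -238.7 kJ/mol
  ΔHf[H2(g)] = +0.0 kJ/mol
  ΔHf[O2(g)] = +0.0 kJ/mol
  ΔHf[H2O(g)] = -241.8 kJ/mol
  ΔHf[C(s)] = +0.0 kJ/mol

ΔH° = 235.6 kJ/mol

Products: 2·(+0.0) + 3·(+0.0) + 1/2·(+0.0) + 1·(-241.8) = -241.8
Reactants: 2·(-238.7) = -477.4
ΔH° = (-241.8) − (-477.4) = 235.6 kJ/mol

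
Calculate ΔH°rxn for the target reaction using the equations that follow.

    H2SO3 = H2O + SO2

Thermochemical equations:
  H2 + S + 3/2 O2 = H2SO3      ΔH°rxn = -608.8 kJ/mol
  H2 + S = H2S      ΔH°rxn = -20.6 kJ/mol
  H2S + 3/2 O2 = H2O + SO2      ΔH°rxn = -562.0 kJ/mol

equation 1 reversed (reverse to put H2SO3 on the reactant side): +608.8 kJ/mol
equation 2 as written: -20.6 kJ/mol
equation 3 as written (H2O already on the product side): -562.0 kJ/mol
Combining the equations, ΔH°rxn = (+608.8) + (-20.6) + (-562.0) = 26.2 kJ/mol

ΔH°rxn = 26.2 kJ/mol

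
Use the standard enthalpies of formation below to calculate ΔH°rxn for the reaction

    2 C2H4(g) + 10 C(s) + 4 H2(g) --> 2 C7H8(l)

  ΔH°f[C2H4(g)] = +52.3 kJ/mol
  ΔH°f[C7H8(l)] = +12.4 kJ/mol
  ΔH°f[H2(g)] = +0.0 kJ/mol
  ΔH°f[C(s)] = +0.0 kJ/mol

ΔH°rxn = Σ nΔHf°(products) − Σ nΔHf°(reactants).
Products: 2·(+12.4) = +24.8
Reactants: 2·(+52.3) + 10·(+0.0) + 4·(+0.0) = +104.6
ΔH°rxn = (+24.8) − (+104.6) = -79.8 kJ/mol

ΔH°rxn = -79.8 kJ/mol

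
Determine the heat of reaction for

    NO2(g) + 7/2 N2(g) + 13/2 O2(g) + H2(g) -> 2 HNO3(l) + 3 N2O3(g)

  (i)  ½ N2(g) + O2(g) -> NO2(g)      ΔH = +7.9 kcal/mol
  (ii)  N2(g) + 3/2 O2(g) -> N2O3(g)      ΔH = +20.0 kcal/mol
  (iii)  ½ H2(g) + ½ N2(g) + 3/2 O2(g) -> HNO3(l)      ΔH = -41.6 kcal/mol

ΔH = -31.1 kcal/mol

(i) reversed: -7.9 kcal/mol
(ii) × 3: (3)·(+20.0) = +60.0 kcal/mol
(iii) × 2: (2)·(-41.6) = -83.2 kcal/mol
ΔH = (-1)·(+7.9) + (3)·(+20.0) + (2)·(-41.6) = -31.1 kcal/mol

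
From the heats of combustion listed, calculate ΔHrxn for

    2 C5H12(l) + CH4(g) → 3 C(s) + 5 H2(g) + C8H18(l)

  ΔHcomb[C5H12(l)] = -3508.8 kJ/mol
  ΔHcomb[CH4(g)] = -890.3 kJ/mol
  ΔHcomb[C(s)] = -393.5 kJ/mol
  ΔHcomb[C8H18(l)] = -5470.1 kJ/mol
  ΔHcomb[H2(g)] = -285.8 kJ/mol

With combustion enthalpies, reactants minus products:
= [2·(-3508.8) + 1·(-890.3)] − [3·(-393.5) + 5·(-285.8) + 1·(-5470.1)]
= 171.7 kJ/mol

ΔHrxn = 171.7 kJ/mol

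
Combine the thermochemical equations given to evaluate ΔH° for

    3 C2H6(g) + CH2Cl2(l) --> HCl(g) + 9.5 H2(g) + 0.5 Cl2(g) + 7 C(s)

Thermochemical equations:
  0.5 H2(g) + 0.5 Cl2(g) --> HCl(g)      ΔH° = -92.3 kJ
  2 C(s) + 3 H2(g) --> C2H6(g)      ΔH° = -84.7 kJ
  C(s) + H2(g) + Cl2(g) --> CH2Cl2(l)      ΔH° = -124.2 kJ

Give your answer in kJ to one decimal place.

equation 1 as written (HCl(g) already on the product side): -92.3 kJ
equation 2 reversed and × 3 (reverse to put C2H6(g) on the reactant side; ×3 to match 3 C2H6(g) in the target): (-3)·(-84.7) = +254.1 kJ
equation 3 reversed (reverse to put CH2Cl2(l) on the reactant side): +124.2 kJ
Summing the manipulated equations, ΔH° = (-92.3) + (+254.1) + (+124.2) = 286.0 kJ

ΔH° = 286.0 kJ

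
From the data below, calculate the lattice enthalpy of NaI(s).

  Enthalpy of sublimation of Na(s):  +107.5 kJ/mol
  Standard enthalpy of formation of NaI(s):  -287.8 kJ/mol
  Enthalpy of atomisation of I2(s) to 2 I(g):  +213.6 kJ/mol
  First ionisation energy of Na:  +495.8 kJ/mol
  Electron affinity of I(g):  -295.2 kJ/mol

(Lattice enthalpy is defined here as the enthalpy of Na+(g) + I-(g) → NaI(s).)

U = -702.7 kJ/mol

ΔHf° = 1·ΔHsub + 1·(ΣIE) + 1/2·D(I2) + 1·EA + U
-287.8 = 1·(+107.5) + 1·(+495.8) + 1/2·(+213.6) + 1·(-295.2) + U
U = -287.8 − (+414.9) = -702.7 kJ/mol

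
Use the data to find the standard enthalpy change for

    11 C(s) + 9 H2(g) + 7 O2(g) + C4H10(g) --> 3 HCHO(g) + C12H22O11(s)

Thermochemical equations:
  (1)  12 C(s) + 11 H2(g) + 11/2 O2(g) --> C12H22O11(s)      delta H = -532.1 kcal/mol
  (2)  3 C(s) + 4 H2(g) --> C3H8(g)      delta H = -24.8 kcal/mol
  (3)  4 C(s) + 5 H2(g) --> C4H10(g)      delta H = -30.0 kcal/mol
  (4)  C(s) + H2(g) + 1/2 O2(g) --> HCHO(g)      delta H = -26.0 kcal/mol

(1) as written (C12H22O11(s) already on the product side): -532.1 kcal/mol
(2): not needed (C3H8(g) appears nowhere else).
(3) reversed (reverse to put C4H10(g) on the reactant side): +30.0 kcal/mol
(4) × 3 (×3 to match 3 HCHO(g) in the target): (3)·(-26.0) = -78.0 kcal/mol
delta H = (1)·(-532.1) + (-1)·(-30.0) + (3)·(-26.0) = -580.1 kcal/mol

delta H = -580.1 kcal/mol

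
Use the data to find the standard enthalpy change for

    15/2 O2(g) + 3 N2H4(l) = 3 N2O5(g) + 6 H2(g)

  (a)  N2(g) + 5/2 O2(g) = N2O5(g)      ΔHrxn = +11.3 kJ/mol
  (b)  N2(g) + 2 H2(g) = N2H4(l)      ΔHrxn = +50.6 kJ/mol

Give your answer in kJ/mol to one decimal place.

(a) × 3 (×3 to match 3 N2O5(g) in the target): (3)·(+11.3) = +33.9 kJ/mol
(b) reversed and × 3 (reverse to put N2H4(l) on the reactant side; scale by 3 for the 3 N2H4(l)): (-3)·(+50.6) = -151.8 kJ/mol
Combining the equations, ΔHrxn = (3)·(+11.3) + (-3)·(+50.6) = -117.9 kJ/mol

ΔHrxn = -117.9 kJ/mol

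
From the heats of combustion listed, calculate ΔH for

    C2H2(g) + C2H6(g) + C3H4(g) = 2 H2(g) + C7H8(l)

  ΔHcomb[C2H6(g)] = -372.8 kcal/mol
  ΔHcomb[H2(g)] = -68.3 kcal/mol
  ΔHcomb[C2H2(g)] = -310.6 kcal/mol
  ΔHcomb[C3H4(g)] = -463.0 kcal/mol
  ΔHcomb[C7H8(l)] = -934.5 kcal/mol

Using ΔH = Σ nΔHc°(reactants) − Σ nΔHc°(products):
= [1·(-310.6) + 1·(-372.8) + 1·(-463.0)] − [2·(-68.3) + 1·(-934.5)]
= -75.3 kcal/mol

ΔH = -75.3 kcal/mol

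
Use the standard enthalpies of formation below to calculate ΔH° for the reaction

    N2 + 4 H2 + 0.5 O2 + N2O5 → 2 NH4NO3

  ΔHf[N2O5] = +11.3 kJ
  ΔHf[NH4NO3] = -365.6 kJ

Products: 2·(-365.6) = -731.2
Reactants: 1·(+0.0) + 4·(+0.0) + 1/2·(+0.0) + 1·(+11.3) = +11.3
ΔH° = (-731.2) − (+11.3) = -742.5 kJ

ΔH° = -742.5 kJ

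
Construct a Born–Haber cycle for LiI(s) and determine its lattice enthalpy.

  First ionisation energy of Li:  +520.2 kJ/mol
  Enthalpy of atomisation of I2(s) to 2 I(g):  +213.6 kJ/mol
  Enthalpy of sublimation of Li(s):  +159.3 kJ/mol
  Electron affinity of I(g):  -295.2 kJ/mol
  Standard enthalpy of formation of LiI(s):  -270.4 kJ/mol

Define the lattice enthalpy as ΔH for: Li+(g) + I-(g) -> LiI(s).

U = -761.5 kJ/mol

ΔHf° = 1·ΔHsub + 1·(ΣIE) + 1/2·D(I2) + 1·EA + U
-270.4 = 1·(+159.3) + 1·(+520.2) + 1/2·(+213.6) + 1·(-295.2) + U
U = -270.4 − (+491.1) = -761.5 kJ/mol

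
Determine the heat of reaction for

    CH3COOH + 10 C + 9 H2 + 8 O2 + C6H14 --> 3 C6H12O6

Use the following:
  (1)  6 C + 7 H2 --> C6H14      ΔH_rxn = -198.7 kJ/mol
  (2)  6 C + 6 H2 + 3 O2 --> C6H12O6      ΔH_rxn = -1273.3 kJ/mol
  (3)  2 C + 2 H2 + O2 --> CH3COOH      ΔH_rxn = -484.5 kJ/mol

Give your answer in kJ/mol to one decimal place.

ΔH_rxn = -3136.7 kJ/mol

(1) reversed: +198.7 kJ/mol
(2) × 3: (3)·(-1273.3) = -3819.9 kJ/mol
(3) reversed: +484.5 kJ/mol
Since enthalpy is a state function, ΔH_rxn = (+198.7) + (-3819.9) + (+484.5) = -3136.7 kJ/mol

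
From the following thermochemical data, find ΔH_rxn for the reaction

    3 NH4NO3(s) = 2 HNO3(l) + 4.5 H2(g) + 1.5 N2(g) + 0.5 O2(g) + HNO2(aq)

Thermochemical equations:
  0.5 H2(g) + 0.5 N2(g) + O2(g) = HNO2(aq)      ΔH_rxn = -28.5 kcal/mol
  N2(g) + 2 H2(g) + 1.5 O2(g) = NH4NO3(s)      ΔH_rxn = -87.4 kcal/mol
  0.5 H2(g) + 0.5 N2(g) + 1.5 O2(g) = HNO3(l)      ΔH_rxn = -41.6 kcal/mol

ΔH_rxn = 150.5 kcal/mol

equation 1 as written: -28.5 kcal/mol
equation 2 reversed and × 3: (-3)·(-87.4) = +262.2 kcal/mol
equation 3 × 2: (2)·(-41.6) = -83.2 kcal/mol
Since enthalpy is a state function, ΔH_rxn = (-28.5) + (+262.2) + (-83.2) = 150.5 kcal/mol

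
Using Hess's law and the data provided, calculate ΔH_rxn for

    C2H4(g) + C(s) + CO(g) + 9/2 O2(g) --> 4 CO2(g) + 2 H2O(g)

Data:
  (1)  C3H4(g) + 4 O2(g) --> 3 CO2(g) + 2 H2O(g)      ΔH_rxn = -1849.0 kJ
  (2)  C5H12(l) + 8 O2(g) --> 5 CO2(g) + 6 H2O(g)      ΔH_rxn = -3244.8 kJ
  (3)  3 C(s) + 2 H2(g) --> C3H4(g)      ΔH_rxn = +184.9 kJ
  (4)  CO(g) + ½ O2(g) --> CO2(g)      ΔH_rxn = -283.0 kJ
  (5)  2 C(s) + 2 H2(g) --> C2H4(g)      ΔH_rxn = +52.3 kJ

(1) as written: -1849.0 kJ
(2): not needed.
(3) as written: +184.9 kJ
(4) as written: -283.0 kJ
(5) reversed: -52.3 kJ
ΔH_rxn = (1)·(-1849.0) + (1)·(+184.9) + (1)·(-283.0) + (-1)·(+52.3) = -1999.4 kJ

ΔH_rxn = -1999.4 kJ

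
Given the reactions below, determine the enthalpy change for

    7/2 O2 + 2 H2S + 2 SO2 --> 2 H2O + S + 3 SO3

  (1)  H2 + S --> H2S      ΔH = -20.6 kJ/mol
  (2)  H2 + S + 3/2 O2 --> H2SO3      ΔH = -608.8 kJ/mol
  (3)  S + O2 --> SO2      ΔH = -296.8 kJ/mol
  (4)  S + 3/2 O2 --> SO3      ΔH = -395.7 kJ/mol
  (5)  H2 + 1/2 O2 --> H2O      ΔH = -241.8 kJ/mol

ΔH = -1035.9 kJ/mol

(1) reversed and × 2 (H2S must end up as a reactant; scale by 2 for the 2 H2S): (-2)·(-20.6) = +41.2 kJ/mol
(2): not needed (H2SO3 appears nowhere else).
(3) reversed and × 2 (reverse to put SO2 on the reactant side; scale by 2 for the 2 SO2): (-2)·(-296.8) = +593.6 kJ/mol
(4) × 3 (×3 to match 3 SO3 in the target): (3)·(-395.7) = -1187.1 kJ/mol
(5) × 2 (×2 to match 2 H2O in the target): (2)·(-241.8) = -483.6 kJ/mol
Summing the manipulated equations, ΔH = (-2)·(-20.6) + (-2)·(-296.8) + (3)·(-395.7) + (2)·(-241.8) = -1035.9 kJ/mol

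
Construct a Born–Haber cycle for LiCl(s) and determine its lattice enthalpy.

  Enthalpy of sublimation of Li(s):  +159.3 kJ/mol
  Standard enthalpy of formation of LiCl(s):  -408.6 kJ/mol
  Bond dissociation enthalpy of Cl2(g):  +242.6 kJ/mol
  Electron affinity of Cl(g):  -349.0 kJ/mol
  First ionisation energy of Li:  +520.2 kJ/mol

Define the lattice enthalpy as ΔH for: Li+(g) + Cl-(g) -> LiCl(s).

ΔHf° = 1·ΔHsub + 1·(ΣIE) + 1/2·D(Cl2) + 1·EA + U
-408.6 = 1·(+159.3) + 1·(+520.2) + 1/2·(+242.6) + 1·(-349.0) + U
U = -408.6 − (+451.8) = -860.4 kJ/mol

U = -860.4 kJ/mol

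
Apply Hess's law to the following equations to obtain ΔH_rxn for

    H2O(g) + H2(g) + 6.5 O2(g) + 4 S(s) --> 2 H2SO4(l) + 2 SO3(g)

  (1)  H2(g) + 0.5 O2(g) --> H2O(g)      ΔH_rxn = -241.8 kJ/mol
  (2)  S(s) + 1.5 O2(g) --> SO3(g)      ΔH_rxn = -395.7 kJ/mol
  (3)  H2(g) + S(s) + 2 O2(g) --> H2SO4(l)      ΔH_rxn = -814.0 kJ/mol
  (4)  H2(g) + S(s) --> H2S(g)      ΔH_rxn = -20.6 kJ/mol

ΔH_rxn = -2177.6 kJ/mol

(1) reversed: +241.8 kJ/mol
(2) × 2: (2)·(-395.7) = -791.4 kJ/mol
(3) × 2: (2)·(-814.0) = -1628.0 kJ/mol
(4): not needed.
ΔH_rxn = (+241.8) + (-791.4) + (-1628.0) = -2177.6 kJ/mol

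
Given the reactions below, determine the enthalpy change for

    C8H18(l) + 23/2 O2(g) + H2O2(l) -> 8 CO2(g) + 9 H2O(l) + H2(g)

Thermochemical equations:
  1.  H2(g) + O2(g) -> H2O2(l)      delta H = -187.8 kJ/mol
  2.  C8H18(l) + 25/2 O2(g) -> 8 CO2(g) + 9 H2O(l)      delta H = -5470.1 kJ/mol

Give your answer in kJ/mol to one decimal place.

delta H = -5282.3 kJ/mol

eq. 1 reversed: +187.8 kJ/mol
eq. 2 as written: -5470.1 kJ/mol
Summing the manipulated equations, delta H = (-1)·(-187.8) + (1)·(-5470.1) = -5282.3 kJ/mol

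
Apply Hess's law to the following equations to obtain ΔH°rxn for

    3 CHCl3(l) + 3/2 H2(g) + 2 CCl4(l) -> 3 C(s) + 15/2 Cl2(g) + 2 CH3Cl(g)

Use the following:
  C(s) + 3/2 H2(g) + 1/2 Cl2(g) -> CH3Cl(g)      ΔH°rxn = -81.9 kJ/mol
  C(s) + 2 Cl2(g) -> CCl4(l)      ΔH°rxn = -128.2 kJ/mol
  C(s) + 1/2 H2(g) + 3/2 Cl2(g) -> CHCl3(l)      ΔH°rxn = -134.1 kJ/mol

ΔH°rxn = 494.9 kJ/mol

equation 1 × 2 (scale by 2 for the 2 CH3Cl(g)): (2)·(-81.9) = -163.8 kJ/mol
equation 2 reversed and × 2 (reverse to put CCl4(l) on the reactant side; scale by 2 for the 2 CCl4(l)): (-2)·(-128.2) = +256.4 kJ/mol
equation 3 reversed and × 3 (reverse to put CHCl3(l) on the reactant side; scale by 3 for the 3 CHCl3(l)): (-3)·(-134.1) = +402.3 kJ/mol
By Hess's law, ΔH°rxn = (-163.8) + (+256.4) + (+402.3) = 494.9 kJ/mol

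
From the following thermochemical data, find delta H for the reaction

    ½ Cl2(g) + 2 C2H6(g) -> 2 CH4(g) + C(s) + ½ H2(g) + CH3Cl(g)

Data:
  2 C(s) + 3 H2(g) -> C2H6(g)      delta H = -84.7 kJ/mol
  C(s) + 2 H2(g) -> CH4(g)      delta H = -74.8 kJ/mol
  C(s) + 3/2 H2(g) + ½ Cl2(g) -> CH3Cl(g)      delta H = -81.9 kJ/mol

delta H = -62.1 kJ/mol

equation 1 reversed and × 2 (C2H6(g) must end up as a reactant; scale by 2 for the 2 C2H6(g)): (-2)·(-84.7) = +169.4 kJ/mol
equation 2 × 2 (scale by 2 for the 2 CH4(g)): (2)·(-74.8) = -149.6 kJ/mol
equation 3 as written (CH3Cl(g) already on the product side): -81.9 kJ/mol
Summing the manipulated equations, delta H = (-2)·(-84.7) + (2)·(-74.8) + (1)·(-81.9) = -62.1 kJ/mol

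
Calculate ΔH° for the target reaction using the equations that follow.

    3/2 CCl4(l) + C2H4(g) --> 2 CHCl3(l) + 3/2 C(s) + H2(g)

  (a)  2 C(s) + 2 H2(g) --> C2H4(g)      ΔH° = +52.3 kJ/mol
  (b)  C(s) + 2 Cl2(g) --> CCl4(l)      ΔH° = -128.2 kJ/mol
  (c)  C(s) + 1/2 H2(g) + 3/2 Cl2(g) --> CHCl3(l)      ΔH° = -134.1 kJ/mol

ΔH° = -128.2 kJ/mol

(a) reversed: -52.3 kJ/mol
(b) reversed and × 3/2: (-3/2)·(-128.2) = +192.3 kJ/mol
(c) × 2: (2)·(-134.1) = -268.2 kJ/mol
Since enthalpy is a state function, ΔH° = (-52.3) + (+192.3) + (-268.2) = -128.2 kJ/mol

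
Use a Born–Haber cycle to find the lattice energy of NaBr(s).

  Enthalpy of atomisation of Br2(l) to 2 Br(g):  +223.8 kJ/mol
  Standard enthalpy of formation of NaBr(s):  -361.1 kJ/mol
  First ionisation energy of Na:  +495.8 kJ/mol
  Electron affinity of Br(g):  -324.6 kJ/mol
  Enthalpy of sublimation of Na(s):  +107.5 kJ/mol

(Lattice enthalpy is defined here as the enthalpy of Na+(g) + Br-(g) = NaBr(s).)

U = -751.7 kJ/mol

ΔHf° = 1·ΔHsub + 1·(ΣIE) + 1/2·D(Br2) + 1·EA + U
-361.1 = 1·(+107.5) + 1·(+495.8) + 1/2·(+223.8) + 1·(-324.6) + U
U = -361.1 − (+390.6) = -751.7 kJ/mol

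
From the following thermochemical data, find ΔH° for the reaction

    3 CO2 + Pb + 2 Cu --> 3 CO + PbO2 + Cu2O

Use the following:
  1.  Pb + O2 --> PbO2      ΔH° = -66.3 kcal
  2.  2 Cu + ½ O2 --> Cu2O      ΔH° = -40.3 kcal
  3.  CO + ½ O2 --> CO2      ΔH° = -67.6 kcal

ΔH° = 96.2 kcal

eq. 1 as written (PbO2 already on the product side): -66.3 kcal
eq. 2 as written (Cu2O already on the product side): -40.3 kcal
eq. 3 reversed and × 3 (reverse to put CO on the product side; ×3 to match 3 CO in the target): (-3)·(-67.6) = +202.8 kcal
Summing the manipulated equations, ΔH° = (-66.3) + (-40.3) + (+202.8) = 96.2 kcal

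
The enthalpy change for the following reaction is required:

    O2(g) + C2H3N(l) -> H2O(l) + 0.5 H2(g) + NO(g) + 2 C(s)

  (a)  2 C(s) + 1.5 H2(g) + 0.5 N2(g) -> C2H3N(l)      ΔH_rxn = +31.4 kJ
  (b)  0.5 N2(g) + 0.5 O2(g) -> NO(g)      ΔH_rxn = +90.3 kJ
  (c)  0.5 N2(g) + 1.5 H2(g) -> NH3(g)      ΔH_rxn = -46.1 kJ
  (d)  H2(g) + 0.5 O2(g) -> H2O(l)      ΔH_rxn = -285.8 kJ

ΔH_rxn = -226.9 kJ

(a) reversed: -31.4 kJ
(b) as written: +90.3 kJ
(c): not needed.
(d) as written: -285.8 kJ
Summing the manipulated equations, ΔH_rxn = (-1)·(+31.4) + (1)·(+90.3) + (1)·(-285.8) = -226.9 kJ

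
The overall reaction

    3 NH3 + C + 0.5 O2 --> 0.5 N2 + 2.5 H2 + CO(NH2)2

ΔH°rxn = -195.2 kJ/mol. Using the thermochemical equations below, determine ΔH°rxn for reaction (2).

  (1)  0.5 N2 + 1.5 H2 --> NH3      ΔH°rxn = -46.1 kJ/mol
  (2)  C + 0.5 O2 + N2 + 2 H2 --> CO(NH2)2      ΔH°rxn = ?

(1) reversed and × 3: (-3)·(-46.1) = +138.3 kJ/mol
(2) as written: contributes x
-195.2 = (+138.3) + x
x = (-195.2 − (+138.3)) / (1) = -333.5 kJ/mol

ΔH°rxn = -333.5 kJ/mol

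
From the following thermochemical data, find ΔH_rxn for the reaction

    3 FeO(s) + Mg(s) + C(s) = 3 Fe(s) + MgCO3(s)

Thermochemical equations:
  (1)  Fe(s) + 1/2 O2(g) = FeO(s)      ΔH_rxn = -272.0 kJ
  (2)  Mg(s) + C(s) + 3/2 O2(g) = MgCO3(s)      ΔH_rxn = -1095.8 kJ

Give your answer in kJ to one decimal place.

(1) reversed and × 3 (FeO(s) must end up as a reactant; ×3 to match 3 FeO(s) in the target): (-3)·(-272.0) = +816.0 kJ
(2) as written (MgCO3(s) already on the product side): -1095.8 kJ
By Hess's law, ΔH_rxn = (+816.0) + (-1095.8) = -279.8 kJ

ΔH_rxn = -279.8 kJ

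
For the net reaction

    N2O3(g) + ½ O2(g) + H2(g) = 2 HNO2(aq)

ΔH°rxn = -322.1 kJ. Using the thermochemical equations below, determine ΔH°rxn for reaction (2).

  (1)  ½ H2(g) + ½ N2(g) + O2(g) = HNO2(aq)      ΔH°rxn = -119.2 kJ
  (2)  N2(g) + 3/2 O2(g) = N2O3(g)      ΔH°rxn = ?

(1) × 2: (2)·(-119.2) = -238.4 kJ
(2) reversed: contributes −x
-322.1 = (-238.4) − x
x = (-322.1 − (-238.4)) / (-1) = 83.7 kJ

ΔH°rxn = 83.7 kJ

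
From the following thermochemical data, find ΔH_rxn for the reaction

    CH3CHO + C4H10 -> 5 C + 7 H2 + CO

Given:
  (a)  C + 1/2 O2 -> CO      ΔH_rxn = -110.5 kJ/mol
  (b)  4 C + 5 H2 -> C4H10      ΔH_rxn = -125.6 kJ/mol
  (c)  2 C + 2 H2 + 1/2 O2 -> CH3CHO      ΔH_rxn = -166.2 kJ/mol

ΔH_rxn = 181.3 kJ/mol

(a) as written (CO already on the product side): -110.5 kJ/mol
(b) reversed (reverse to put C4H10 on the reactant side): +125.6 kJ/mol
(c) reversed (reverse to put CH3CHO on the reactant side): +166.2 kJ/mol
Since enthalpy is a state function, ΔH_rxn = (1)·(-110.5) + (-1)·(-125.6) + (-1)·(-166.2) = 181.3 kJ/mol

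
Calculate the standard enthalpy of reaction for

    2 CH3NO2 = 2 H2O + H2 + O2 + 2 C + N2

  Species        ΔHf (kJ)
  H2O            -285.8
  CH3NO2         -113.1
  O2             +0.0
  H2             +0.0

ΔH_rxn = -345.4 kJ

Products: 2·(-285.8) + 1·(+0.0) + 1·(+0.0) + 2·(+0.0) + 1·(+0.0) = -571.6
Reactants: 2·(-113.1) = -226.2
ΔH_rxn = (-571.6) − (-226.2) = -345.4 kJ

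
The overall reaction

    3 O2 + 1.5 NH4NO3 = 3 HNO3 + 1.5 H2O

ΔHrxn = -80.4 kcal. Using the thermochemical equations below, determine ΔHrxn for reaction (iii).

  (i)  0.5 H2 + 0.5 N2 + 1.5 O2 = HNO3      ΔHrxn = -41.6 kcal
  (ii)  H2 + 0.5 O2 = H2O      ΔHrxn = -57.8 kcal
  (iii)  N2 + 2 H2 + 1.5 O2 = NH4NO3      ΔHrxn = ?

ΔHrxn = -87.4 kcal

(i) × 3: (3)·(-41.6) = -124.8 kcal
(ii) × 3/2: (3/2)·(-57.8) = -86.7 kcal
(iii) reversed and × 3/2: contributes −3/2·x
-80.4 = (-124.8) + (-86.7) − 3/2·x
x = (-80.4 − (-211.5)) / (-3/2) = -87.4 kcal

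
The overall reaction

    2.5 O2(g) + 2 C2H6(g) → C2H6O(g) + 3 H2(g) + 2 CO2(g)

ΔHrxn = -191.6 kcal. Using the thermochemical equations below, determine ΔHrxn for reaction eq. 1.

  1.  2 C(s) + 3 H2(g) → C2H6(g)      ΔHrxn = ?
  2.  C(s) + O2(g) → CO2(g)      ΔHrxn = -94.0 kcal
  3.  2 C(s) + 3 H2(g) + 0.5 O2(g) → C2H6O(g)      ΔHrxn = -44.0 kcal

ΔHrxn = -20.2 kcal

eq. 1 reversed and × 2: contributes −2·x
eq. 2 × 2: (2)·(-94.0) = -188.0 kcal
eq. 3 as written: -44.0 kcal
-191.6 = (-188.0) + (-44.0) − 2·x
x = (-191.6 − (-232.0)) / (-2) = -20.2 kcal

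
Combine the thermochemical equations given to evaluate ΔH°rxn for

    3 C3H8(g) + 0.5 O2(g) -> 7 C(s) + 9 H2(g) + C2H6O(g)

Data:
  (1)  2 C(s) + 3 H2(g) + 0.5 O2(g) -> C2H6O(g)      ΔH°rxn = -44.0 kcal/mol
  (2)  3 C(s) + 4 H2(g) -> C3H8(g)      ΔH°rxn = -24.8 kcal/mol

(1) as written (C2H6O(g) already on the product side): -44.0 kcal/mol
(2) reversed and × 3 (C3H8(g) must end up as a reactant; scale by 3 for the 3 C3H8(g)): (-3)·(-24.8) = +74.4 kcal/mol
By Hess's law, ΔH°rxn = (1)·(-44.0) + (-3)·(-24.8) = 30.4 kcal/mol

ΔH°rxn = 30.4 kcal/mol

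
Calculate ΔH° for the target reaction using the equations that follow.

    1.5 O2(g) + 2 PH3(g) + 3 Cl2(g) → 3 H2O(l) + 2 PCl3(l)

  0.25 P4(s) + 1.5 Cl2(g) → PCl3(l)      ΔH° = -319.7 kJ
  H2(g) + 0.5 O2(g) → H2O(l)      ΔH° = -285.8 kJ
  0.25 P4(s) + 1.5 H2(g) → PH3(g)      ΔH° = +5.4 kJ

equation 1 × 2 (×2 to match 2 PCl3(l) in the target): (2)·(-319.7) = -639.4 kJ
equation 2 × 3 (×3 to match 3 H2O(l) in the target): (3)·(-285.8) = -857.4 kJ
equation 3 reversed and × 2 (PH3(g) must end up as a reactant; ×2 to match 2 PH3(g) in the target): (-2)·(+5.4) = -10.8 kJ
ΔH° = (2)·(-319.7) + (3)·(-285.8) + (-2)·(+5.4) = -1507.6 kJ

ΔH° = -1507.6 kJ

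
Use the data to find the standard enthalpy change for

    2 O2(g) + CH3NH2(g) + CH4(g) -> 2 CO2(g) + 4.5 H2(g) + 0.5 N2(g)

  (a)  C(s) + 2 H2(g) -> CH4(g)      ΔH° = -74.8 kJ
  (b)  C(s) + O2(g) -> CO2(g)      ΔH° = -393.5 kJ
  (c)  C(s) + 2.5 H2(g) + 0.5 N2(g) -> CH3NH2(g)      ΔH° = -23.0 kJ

ΔH° = -689.2 kJ

(a) reversed: +74.8 kJ
(b) × 2: (2)·(-393.5) = -787.0 kJ
(c) reversed: +23.0 kJ
By Hess's law, ΔH° = (+74.8) + (-787.0) + (+23.0) = -689.2 kJ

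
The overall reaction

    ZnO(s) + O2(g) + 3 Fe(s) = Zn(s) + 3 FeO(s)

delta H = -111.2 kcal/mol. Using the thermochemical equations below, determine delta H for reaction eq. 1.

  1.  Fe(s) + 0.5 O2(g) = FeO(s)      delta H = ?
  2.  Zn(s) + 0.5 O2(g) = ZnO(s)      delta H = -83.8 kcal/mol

delta H = -65.0 kcal/mol

eq. 1 × 3 (scale by 3 for the 3 FeO(s)): contributes 3·x
eq. 2 reversed (ZnO(s) must end up as a reactant): +83.8 kcal/mol
-111.2 = (+83.8) + 3·x
x = (-111.2 − (+83.8)) / (3) = -65.0 kcal/mol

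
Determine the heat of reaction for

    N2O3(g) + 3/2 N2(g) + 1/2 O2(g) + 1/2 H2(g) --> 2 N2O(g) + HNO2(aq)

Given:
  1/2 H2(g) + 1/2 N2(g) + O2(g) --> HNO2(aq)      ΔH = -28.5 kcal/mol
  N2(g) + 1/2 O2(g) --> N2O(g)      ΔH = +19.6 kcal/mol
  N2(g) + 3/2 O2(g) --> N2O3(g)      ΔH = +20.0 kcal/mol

equation 1 as written (HNO2(aq) already on the product side): -28.5 kcal/mol
equation 2 × 2 (scale by 2 for the 2 N2O(g)): (2)·(+19.6) = +39.2 kcal/mol
equation 3 reversed (N2O3(g) must end up as a reactant): -20.0 kcal/mol
By Hess's law, ΔH = (-28.5) + (+39.2) + (-20.0) = -9.3 kcal/mol

ΔH = -9.3 kcal/mol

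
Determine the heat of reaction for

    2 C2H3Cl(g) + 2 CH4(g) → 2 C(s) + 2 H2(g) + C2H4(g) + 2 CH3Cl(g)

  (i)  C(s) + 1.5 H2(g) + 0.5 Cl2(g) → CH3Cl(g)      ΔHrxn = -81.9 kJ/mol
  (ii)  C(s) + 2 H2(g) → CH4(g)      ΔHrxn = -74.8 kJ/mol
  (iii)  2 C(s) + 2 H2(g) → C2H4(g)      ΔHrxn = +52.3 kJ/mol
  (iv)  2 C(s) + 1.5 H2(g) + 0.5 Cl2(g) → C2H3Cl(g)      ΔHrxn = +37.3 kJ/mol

(i) × 2: (2)·(-81.9) = -163.8 kJ/mol
(ii) reversed and × 2: (-2)·(-74.8) = +149.6 kJ/mol
(iii) as written: +52.3 kJ/mol
(iv) reversed and × 2: (-2)·(+37.3) = -74.6 kJ/mol
Since enthalpy is a state function, ΔHrxn = (2)·(-81.9) + (-2)·(-74.8) + (1)·(+52.3) + (-2)·(+37.3) = -36.5 kJ/mol

ΔHrxn = -36.5 kJ/mol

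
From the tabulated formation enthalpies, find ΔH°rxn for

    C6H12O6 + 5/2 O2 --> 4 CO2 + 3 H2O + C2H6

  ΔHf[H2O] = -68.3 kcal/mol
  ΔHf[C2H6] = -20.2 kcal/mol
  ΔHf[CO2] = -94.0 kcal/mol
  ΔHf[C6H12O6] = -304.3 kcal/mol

ΔH°rxn = -296.8 kcal/mol

ΔH°rxn = Σ nΔHf°(products) − Σ nΔHf°(reactants).
Products: 4·(-94.0) + 3·(-68.3) + 1·(-20.2) = -601.1
Reactants: 1·(-304.3) + 5/2·(+0.0) = -304.3
ΔH°rxn = (-601.1) − (-304.3) = -296.8 kcal/mol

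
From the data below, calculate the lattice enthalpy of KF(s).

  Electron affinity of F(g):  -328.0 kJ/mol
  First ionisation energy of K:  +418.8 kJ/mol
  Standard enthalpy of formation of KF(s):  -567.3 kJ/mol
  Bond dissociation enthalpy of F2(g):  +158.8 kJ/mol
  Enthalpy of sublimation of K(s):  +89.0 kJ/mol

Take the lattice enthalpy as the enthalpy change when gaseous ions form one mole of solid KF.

U = -826.5 kJ/mol

ΔHf° = 1·ΔHsub + 1·(ΣIE) + 1/2·D(F2) + 1·EA + U
-567.3 = 1·(+89.0) + 1·(+418.8) + 1/2·(+158.8) + 1·(-328.0) + U
U = -567.3 − (+259.2) = -826.5 kJ/mol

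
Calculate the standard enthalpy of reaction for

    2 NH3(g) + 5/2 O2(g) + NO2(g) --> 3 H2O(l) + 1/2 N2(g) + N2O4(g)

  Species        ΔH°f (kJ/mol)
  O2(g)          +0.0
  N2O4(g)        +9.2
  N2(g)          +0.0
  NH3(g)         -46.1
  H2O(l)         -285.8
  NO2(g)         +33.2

ΔH°rxn = -789.2 kJ/mol

ΔH°rxn = Σ nΔHf°(products) − Σ nΔHf°(reactants).
Products: 3·(-285.8) + 1/2·(+0.0) + 1·(+9.2) = -848.2
Reactants: 2·(-46.1) + 5/2·(+0.0) + 1·(+33.2) = -59.0
ΔH°rxn = (-848.2) − (-59.0) = -789.2 kJ/mol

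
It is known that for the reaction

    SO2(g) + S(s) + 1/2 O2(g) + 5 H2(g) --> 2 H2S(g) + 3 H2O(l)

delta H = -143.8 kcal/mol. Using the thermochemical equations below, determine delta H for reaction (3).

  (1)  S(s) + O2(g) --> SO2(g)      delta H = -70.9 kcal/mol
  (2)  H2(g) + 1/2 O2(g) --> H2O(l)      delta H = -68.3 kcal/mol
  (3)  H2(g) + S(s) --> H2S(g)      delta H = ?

(1) reversed (reverse to put SO2(g) on the reactant side): +70.9 kcal/mol
(2) × 3 (×3 to match 3 H2O(l) in the target): (3)·(-68.3) = -204.9 kcal/mol
(3) × 2 (scale by 2 for the 2 H2S(g)): contributes 2·x
-143.8 = (+70.9) + (-204.9) + 2·x
x = (-143.8 − (-134.0)) / (2) = -4.9 kcal/mol

delta H = -4.9 kcal/mol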